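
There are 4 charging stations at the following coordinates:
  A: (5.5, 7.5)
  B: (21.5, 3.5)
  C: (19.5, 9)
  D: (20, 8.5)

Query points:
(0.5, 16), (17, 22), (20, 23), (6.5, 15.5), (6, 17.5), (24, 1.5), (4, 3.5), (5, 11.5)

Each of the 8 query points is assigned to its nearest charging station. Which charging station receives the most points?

(0.5, 16) — d² to each: A:97.25, B:597.25, C:410, D:436.5 → nearest is A
(17, 22) — d² to each: A:342.5, B:362.5, C:175.25, D:191.25 → nearest is C
(20, 23) — d² to each: A:450.5, B:382.5, C:196.25, D:210.25 → nearest is C
(6.5, 15.5) — d² to each: A:65, B:369, C:211.25, D:231.25 → nearest is A
(6, 17.5) — d² to each: A:100.25, B:436.25, C:254.5, D:277 → nearest is A
(24, 1.5) — d² to each: A:378.25, B:10.25, C:76.5, D:65 → nearest is B
(4, 3.5) — d² to each: A:18.25, B:306.25, C:270.5, D:281 → nearest is A
(5, 11.5) — d² to each: A:16.25, B:336.25, C:216.5, D:234 → nearest is A
Tally — A:5, B:1, C:2. A captures the most (5).

A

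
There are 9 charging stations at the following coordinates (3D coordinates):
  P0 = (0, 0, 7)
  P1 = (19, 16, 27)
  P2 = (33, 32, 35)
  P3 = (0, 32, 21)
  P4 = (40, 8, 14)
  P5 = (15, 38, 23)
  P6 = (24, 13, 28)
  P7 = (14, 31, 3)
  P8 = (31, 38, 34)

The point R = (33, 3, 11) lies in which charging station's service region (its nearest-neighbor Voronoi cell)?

Since √ is increasing, it suffices to compare squared distances:
|RP0|² = (33−0)² + (3−0)² + (11−7)² = 1089 + 9 + 16 = 1114
|RP1|² = (33−19)² + (3−16)² + (11−27)² = 196 + 169 + 256 = 621
|RP2|² = (33−33)² + (3−32)² + (11−35)² = 0 + 841 + 576 = 1417
|RP3|² = (33−0)² + (3−32)² + (11−21)² = 1089 + 841 + 100 = 2030
|RP4|² = (33−40)² + (3−8)² + (11−14)² = 49 + 25 + 9 = 83
|RP5|² = (33−15)² + (3−38)² + (11−23)² = 324 + 1225 + 144 = 1693
|RP6|² = (33−24)² + (3−13)² + (11−28)² = 81 + 100 + 289 = 470
|RP7|² = (33−14)² + (3−31)² + (11−3)² = 361 + 784 + 64 = 1209
|RP8|² = (33−31)² + (3−38)² + (11−34)² = 4 + 1225 + 529 = 1758
Minimum is at P4.

P4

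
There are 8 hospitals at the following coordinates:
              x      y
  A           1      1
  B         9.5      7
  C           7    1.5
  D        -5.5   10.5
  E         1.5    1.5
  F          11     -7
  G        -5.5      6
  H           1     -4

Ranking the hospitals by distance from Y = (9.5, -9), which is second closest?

H

Compare squared distances (the ordering matches that of the actual distances):
|YA|² = 72.25 + 100 = 172.25
|YB|² = 0 + 256 = 256
|YC|² = 6.25 + 110.25 = 116.5
|YD|² = 225 + 380.25 = 605.25
|YE|² = 64 + 110.25 = 174.25
|YF|² = 2.25 + 4 = 6.25
|YG|² = 225 + 225 = 450
|YH|² = 72.25 + 25 = 97.25
Sorted ascending: F, H, C, … — the second-nearest is H.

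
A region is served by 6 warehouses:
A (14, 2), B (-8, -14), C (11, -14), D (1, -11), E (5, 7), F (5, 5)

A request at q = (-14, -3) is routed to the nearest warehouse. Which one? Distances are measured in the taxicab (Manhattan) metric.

B

d(q,A) = |-14−14| + |-3−2| = 28 + 5 = 33
d(q,B) = |-14−(-8)| + |-3−(-14)| = 6 + 11 = 17
d(q,C) = |-14−11| + |-3−(-14)| = 25 + 11 = 36
d(q,D) = |-14−1| + |-3−(-11)| = 15 + 8 = 23
d(q,E) = |-14−5| + |-3−7| = 19 + 10 = 29
d(q,F) = |-14−5| + |-3−5| = 19 + 8 = 27
The smallest is to B, so q lies in the Voronoi region of B.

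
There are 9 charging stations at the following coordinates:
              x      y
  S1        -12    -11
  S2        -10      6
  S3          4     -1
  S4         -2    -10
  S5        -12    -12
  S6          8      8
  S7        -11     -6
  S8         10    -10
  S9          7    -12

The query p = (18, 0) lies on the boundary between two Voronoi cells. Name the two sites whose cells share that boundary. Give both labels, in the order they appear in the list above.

Squared distances from p to each site:
|pS1|² = 900 + 121 = 1021
|pS2|² = 784 + 36 = 820
|pS3|² = 196 + 1 = 197
|pS4|² = 400 + 100 = 500
|pS5|² = 900 + 144 = 1044
|pS6|² = 100 + 64 = 164
|pS7|² = 841 + 36 = 877
|pS8|² = 64 + 100 = 164
|pS9|² = 121 + 144 = 265
p is equidistant from S6 and S8 (both at squared distance 164), and every other site is strictly farther — so p lies on the S6–S8 Voronoi edge.

S6 and S8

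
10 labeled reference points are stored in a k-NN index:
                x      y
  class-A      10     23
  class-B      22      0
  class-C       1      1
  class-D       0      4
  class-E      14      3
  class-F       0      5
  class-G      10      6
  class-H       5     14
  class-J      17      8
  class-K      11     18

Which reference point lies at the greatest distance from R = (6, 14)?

Since √ is increasing, it suffices to compare squared distances:
d²(R, class-A) = 16 + 81 = 97
d²(R, class-B) = 256 + 196 = 452
d²(R, class-C) = 25 + 169 = 194
d²(R, class-D) = 36 + 100 = 136
d²(R, class-E) = 64 + 121 = 185
d²(R, class-F) = 36 + 81 = 117
d²(R, class-G) = 16 + 64 = 80
d²(R, class-H) = 1 + 0 = 1
d²(R, class-J) = 121 + 36 = 157
d²(R, class-K) = 25 + 16 = 41
The largest is to class-B.

class-B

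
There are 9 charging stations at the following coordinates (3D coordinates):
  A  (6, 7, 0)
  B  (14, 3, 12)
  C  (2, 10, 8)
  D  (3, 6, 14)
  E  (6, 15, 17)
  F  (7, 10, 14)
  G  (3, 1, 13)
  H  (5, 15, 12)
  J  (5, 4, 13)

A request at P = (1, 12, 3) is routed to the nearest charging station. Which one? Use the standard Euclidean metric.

C

Since √ is increasing, it suffices to compare squared distances:
|PA|² = (1−6)² + (12−7)² + (3−0)² = 25 + 25 + 9 = 59
|PB|² = (1−14)² + (12−3)² + (3−12)² = 169 + 81 + 81 = 331
|PC|² = (1−2)² + (12−10)² + (3−8)² = 1 + 4 + 25 = 30
|PD|² = (1−3)² + (12−6)² + (3−14)² = 4 + 36 + 121 = 161
|PE|² = (1−6)² + (12−15)² + (3−17)² = 25 + 9 + 196 = 230
|PF|² = (1−7)² + (12−10)² + (3−14)² = 36 + 4 + 121 = 161
|PG|² = (1−3)² + (12−1)² + (3−13)² = 4 + 121 + 100 = 225
|PH|² = (1−5)² + (12−15)² + (3−12)² = 16 + 9 + 81 = 106
|PJ|² = (1−5)² + (12−4)² + (3−13)² = 16 + 64 + 100 = 180
The smallest is to C, so P lies in the Voronoi region of C.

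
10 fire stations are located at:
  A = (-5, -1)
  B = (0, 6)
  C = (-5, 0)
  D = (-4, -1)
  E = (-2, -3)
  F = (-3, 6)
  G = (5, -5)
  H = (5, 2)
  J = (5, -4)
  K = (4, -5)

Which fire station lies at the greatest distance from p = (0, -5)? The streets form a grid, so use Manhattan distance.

F

d(p,A) = 5 + 4 = 9
d(p,B) = 0 + 11 = 11
d(p,C) = 5 + 5 = 10
d(p,D) = 4 + 4 = 8
d(p,E) = 2 + 2 = 4
d(p,F) = 3 + 11 = 14
d(p,G) = 5 + 0 = 5
d(p,H) = 5 + 7 = 12
d(p,J) = 5 + 1 = 6
d(p,K) = 4 + 0 = 4
The largest is to F.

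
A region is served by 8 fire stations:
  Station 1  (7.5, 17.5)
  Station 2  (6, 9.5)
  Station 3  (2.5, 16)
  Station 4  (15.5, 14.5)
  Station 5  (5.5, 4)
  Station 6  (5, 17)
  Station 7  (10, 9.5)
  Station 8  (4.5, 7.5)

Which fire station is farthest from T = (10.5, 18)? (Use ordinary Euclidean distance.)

Compare squared distances (the ordering matches that of the actual distances):
d²(T, Station 1) = (10.5−7.5)² + (18−17.5)² = 9 + 0.25 = 9.25
d²(T, Station 2) = (10.5−6)² + (18−9.5)² = 20.25 + 72.25 = 92.5
d²(T, Station 3) = (10.5−2.5)² + (18−16)² = 64 + 4 = 68
d²(T, Station 4) = (10.5−15.5)² + (18−14.5)² = 25 + 12.25 = 37.25
d²(T, Station 5) = (10.5−5.5)² + (18−4)² = 25 + 196 = 221
d²(T, Station 6) = (10.5−5)² + (18−17)² = 30.25 + 1 = 31.25
d²(T, Station 7) = (10.5−10)² + (18−9.5)² = 0.25 + 72.25 = 72.5
d²(T, Station 8) = (10.5−4.5)² + (18−7.5)² = 36 + 110.25 = 146.25
The largest is to Station 5.

Station 5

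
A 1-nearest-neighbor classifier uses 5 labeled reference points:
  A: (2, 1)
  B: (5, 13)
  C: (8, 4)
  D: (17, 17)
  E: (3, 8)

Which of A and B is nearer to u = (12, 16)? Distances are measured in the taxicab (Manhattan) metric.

d(u,A) = |12−2| + |16−1| = 10 + 15 = 25
d(u,B) = |12−5| + |16−13| = 7 + 3 = 10
25 > 10, so B is closer.

B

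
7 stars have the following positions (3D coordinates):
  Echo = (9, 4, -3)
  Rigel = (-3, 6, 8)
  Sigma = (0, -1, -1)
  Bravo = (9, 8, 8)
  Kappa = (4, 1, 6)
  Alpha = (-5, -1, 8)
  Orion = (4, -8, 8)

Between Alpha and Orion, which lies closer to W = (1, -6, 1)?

Orion

Compare squared distances:
d²(W, Alpha) = (1−(-5))² + (-6−(-1))² + (1−8)² = 36 + 25 + 49 = 110
d²(W, Orion) = (1−4)² + (-6−(-8))² + (1−8)² = 9 + 4 + 49 = 62
110 > 62, so Orion is closer.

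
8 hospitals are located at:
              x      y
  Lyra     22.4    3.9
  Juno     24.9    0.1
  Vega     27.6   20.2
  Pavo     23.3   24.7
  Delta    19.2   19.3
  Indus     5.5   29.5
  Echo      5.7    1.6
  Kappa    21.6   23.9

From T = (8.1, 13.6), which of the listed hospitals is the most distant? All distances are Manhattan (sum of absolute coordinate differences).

Juno

d(T, Lyra) = 14.3 + 9.7 = 24
d(T, Juno) = 16.8 + 13.5 = 30.3
d(T, Vega) = 19.5 + 6.6 = 26.1
d(T, Pavo) = 15.2 + 11.1 = 26.3
d(T, Delta) = 11.1 + 5.7 = 16.8
d(T, Indus) = 2.6 + 15.9 = 18.5
d(T, Echo) = 2.4 + 12 = 14.4
d(T, Kappa) = 13.5 + 10.3 = 23.8
The largest is to Juno.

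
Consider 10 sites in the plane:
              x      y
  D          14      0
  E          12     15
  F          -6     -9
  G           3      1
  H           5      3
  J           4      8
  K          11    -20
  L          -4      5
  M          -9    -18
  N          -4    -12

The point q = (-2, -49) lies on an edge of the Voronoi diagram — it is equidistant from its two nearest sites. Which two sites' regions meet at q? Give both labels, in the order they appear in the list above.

K and M

Squared distances from q to each site:
|qD|² = 256 + 2401 = 2657
|qE|² = 196 + 4096 = 4292
|qF|² = 16 + 1600 = 1616
|qG|² = 25 + 2500 = 2525
|qH|² = 49 + 2704 = 2753
|qJ|² = 36 + 3249 = 3285
|qK|² = 169 + 841 = 1010
|qL|² = 4 + 2916 = 2920
|qM|² = 49 + 961 = 1010
|qN|² = 4 + 1369 = 1373
q is equidistant from K and M (both at squared distance 1010), and every other site is strictly farther — so q lies on the K–M Voronoi edge.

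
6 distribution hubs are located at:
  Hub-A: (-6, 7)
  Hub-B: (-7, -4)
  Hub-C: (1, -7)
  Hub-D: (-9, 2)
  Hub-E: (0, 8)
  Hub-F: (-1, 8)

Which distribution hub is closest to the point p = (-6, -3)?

Hub-B

Squared Euclidean distances:
d²(p, Hub-A) = (-6−(-6))² + (-3−7)² = 0 + 100 = 100
d²(p, Hub-B) = (-6−(-7))² + (-3−(-4))² = 1 + 1 = 2
d²(p, Hub-C) = (-6−1)² + (-3−(-7))² = 49 + 16 = 65
d²(p, Hub-D) = (-6−(-9))² + (-3−2)² = 9 + 25 = 34
d²(p, Hub-E) = (-6−0)² + (-3−8)² = 36 + 121 = 157
d²(p, Hub-F) = (-6−(-1))² + (-3−8)² = 25 + 121 = 146
Hub-B is nearest.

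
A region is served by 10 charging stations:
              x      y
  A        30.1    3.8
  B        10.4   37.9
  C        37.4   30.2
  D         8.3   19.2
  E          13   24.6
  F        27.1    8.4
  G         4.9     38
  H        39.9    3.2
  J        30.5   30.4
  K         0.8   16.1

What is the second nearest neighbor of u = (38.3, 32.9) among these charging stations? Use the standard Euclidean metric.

Compare squared distances (the ordering matches that of the actual distances):
|uA|² = (38.3−30.1)² + (32.9−3.8)² = 67.24 + 846.81 = 914.05
|uB|² = (38.3−10.4)² + (32.9−37.9)² = 778.41 + 25 = 803.41
|uC|² = (38.3−37.4)² + (32.9−30.2)² = 0.81 + 7.29 = 8.1
|uD|² = (38.3−8.3)² + (32.9−19.2)² = 900 + 187.69 = 1087.69
|uE|² = (38.3−13)² + (32.9−24.6)² = 640.09 + 68.89 = 708.98
|uF|² = (38.3−27.1)² + (32.9−8.4)² = 125.44 + 600.25 = 725.69
|uG|² = (38.3−4.9)² + (32.9−38)² = 1115.56 + 26.01 = 1141.57
|uH|² = (38.3−39.9)² + (32.9−3.2)² = 2.56 + 882.09 = 884.65
|uJ|² = (38.3−30.5)² + (32.9−30.4)² = 60.84 + 6.25 = 67.09
|uK|² = (38.3−0.8)² + (32.9−16.1)² = 1406.25 + 282.24 = 1688.49
Sorted ascending: C, J, E, … — the second-nearest is J.

J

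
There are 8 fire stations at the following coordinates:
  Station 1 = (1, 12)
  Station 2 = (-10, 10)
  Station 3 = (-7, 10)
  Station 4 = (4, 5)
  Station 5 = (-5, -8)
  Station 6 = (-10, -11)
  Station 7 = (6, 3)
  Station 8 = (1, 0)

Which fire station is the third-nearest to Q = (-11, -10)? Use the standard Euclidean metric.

Compare squared distances (the ordering matches that of the actual distances):
d²(Q, Station 1) = (-11−1)² + (-10−12)² = 144 + 484 = 628
d²(Q, Station 2) = (-11−(-10))² + (-10−10)² = 1 + 400 = 401
d²(Q, Station 3) = (-11−(-7))² + (-10−10)² = 16 + 400 = 416
d²(Q, Station 4) = (-11−4)² + (-10−5)² = 225 + 225 = 450
d²(Q, Station 5) = (-11−(-5))² + (-10−(-8))² = 36 + 4 = 40
d²(Q, Station 6) = (-11−(-10))² + (-10−(-11))² = 1 + 1 = 2
d²(Q, Station 7) = (-11−6)² + (-10−3)² = 289 + 169 = 458
d²(Q, Station 8) = (-11−1)² + (-10−0)² = 144 + 100 = 244
Sorted ascending: Station 6, Station 5, Station 8, Station 2, … — the third-nearest is Station 8.

Station 8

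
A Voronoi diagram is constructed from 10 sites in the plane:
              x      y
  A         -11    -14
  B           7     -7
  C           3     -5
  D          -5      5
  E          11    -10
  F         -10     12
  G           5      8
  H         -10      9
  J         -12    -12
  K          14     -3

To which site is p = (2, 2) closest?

Compare squared distances (the ordering matches that of the actual distances):
|pA|² = (2−(-11))² + (2−(-14))² = 169 + 256 = 425
|pB|² = (2−7)² + (2−(-7))² = 25 + 81 = 106
|pC|² = (2−3)² + (2−(-5))² = 1 + 49 = 50
|pD|² = (2−(-5))² + (2−5)² = 49 + 9 = 58
|pE|² = (2−11)² + (2−(-10))² = 81 + 144 = 225
|pF|² = (2−(-10))² + (2−12)² = 144 + 100 = 244
|pG|² = (2−5)² + (2−8)² = 9 + 36 = 45
|pH|² = (2−(-10))² + (2−9)² = 144 + 49 = 193
|pJ|² = (2−(-12))² + (2−(-12))² = 196 + 196 = 392
|pK|² = (2−14)² + (2−(-3))² = 144 + 25 = 169
Minimum is at G.

G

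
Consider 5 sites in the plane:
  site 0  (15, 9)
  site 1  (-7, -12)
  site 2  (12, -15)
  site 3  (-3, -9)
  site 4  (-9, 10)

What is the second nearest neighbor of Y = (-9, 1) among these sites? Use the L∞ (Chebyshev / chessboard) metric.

d(Y, site 0) = max(24, 8) = 24
d(Y, site 1) = max(2, 13) = 13
d(Y, site 2) = max(21, 16) = 21
d(Y, site 3) = max(6, 10) = 10
d(Y, site 4) = max(0, 9) = 9
Sorted ascending: site 4, site 3, site 1, … — the second-nearest is site 3.

site 3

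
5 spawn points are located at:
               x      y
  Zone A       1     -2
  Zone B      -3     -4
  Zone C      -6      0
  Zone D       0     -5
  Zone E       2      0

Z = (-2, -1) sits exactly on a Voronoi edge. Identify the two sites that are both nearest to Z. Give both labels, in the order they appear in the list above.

Squared distances from Z to each site:
d²(Z, Zone A) = (-2−1)² + (-1−(-2))² = 9 + 1 = 10
d²(Z, Zone B) = (-2−(-3))² + (-1−(-4))² = 1 + 9 = 10
d²(Z, Zone C) = (-2−(-6))² + (-1−0)² = 16 + 1 = 17
d²(Z, Zone D) = (-2−0)² + (-1−(-5))² = 4 + 16 = 20
d²(Z, Zone E) = (-2−2)² + (-1−0)² = 16 + 1 = 17
Z is equidistant from Zone A and Zone B (both at squared distance 10), and every other site is strictly farther — so Z lies on the Zone A–Zone B Voronoi edge.

Zone A and Zone B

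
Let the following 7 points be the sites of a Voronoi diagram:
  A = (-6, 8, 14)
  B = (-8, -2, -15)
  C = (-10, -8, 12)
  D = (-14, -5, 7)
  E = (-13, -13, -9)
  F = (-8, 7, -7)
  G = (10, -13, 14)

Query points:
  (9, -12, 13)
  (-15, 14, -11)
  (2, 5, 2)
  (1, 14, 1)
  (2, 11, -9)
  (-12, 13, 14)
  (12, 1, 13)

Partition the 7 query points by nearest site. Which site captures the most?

F

(9, -12, 13) — d² to each: A:626, B:1173, C:378, D:614, E:969, F:1050, G:3 → nearest is G
(-15, 14, -11) — d² to each: A:742, B:321, C:1038, D:686, E:737, F:114, G:1979 → nearest is F
(2, 5, 2) — d² to each: A:217, B:438, C:413, D:381, E:670, F:185, G:532 → nearest is F
(1, 14, 1) — d² to each: A:254, B:593, C:726, D:622, E:1025, F:194, G:979 → nearest is F
(2, 11, -9) — d² to each: A:602, B:305, C:946, D:768, E:801, F:120, G:1169 → nearest is F
(-12, 13, 14) — d² to each: A:61, B:1082, C:449, D:377, E:1206, F:493, G:1160 → nearest is A
(12, 1, 13) — d² to each: A:374, B:1193, C:566, D:748, E:1305, F:836, G:201 → nearest is G
Tally — A:1, F:4, G:2. F captures the most (4).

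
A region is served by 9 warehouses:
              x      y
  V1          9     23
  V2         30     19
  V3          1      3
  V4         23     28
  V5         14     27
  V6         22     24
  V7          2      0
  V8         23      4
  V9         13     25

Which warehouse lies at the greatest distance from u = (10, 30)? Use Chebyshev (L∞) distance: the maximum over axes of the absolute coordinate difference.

V7

d(u,V1) = max(1, 7) = 7
d(u,V2) = max(20, 11) = 20
d(u,V3) = max(9, 27) = 27
d(u,V4) = max(13, 2) = 13
d(u,V5) = max(4, 3) = 4
d(u,V6) = max(12, 6) = 12
d(u,V7) = max(8, 30) = 30
d(u,V8) = max(13, 26) = 26
d(u,V9) = max(3, 5) = 5
The largest is to V7.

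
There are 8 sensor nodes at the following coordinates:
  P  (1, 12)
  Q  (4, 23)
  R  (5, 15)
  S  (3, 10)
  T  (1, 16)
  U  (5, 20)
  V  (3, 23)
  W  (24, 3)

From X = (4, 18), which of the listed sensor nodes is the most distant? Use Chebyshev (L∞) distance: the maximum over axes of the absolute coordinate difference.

d(X,P) = max(3, 6) = 6
d(X,Q) = max(0, 5) = 5
d(X,R) = max(1, 3) = 3
d(X,S) = max(1, 8) = 8
d(X,T) = max(3, 2) = 3
d(X,U) = max(1, 2) = 2
d(X,V) = max(1, 5) = 5
d(X,W) = max(20, 15) = 20
The largest is to W.

W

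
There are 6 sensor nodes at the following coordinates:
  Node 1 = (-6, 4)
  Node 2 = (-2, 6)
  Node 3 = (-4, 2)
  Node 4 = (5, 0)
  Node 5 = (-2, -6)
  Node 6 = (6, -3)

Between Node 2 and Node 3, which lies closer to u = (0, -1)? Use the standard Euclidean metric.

Compare squared distances:
d²(u, Node 2) = (0−(-2))² + (-1−6)² = 4 + 49 = 53
d²(u, Node 3) = (0−(-4))² + (-1−2)² = 16 + 9 = 25
53 > 25, so Node 3 is closer.

Node 3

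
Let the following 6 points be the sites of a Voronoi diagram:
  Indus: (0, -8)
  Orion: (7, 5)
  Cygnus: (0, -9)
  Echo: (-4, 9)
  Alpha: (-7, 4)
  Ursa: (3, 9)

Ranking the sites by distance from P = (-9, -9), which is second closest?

Since √ is increasing, it suffices to compare squared distances:
d²(P, Indus) = (-9−0)² + (-9−(-8))² = 81 + 1 = 82
d²(P, Orion) = (-9−7)² + (-9−5)² = 256 + 196 = 452
d²(P, Cygnus) = (-9−0)² + (-9−(-9))² = 81 + 0 = 81
d²(P, Echo) = (-9−(-4))² + (-9−9)² = 25 + 324 = 349
d²(P, Alpha) = (-9−(-7))² + (-9−4)² = 4 + 169 = 173
d²(P, Ursa) = (-9−3)² + (-9−9)² = 144 + 324 = 468
Sorted ascending: Cygnus, Indus, Alpha, … — the second-nearest is Indus.

Indus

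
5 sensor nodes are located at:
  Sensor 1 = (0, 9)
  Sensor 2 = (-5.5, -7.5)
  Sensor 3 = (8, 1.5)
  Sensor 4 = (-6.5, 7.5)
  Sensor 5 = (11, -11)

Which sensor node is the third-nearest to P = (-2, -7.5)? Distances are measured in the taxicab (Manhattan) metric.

d(P, Sensor 1) = |-2−0| + |-7.5−9| = 2 + 16.5 = 18.5
d(P, Sensor 2) = |-2−(-5.5)| + |-7.5−(-7.5)| = 3.5 + 0 = 3.5
d(P, Sensor 3) = |-2−8| + |-7.5−1.5| = 10 + 9 = 19
d(P, Sensor 4) = |-2−(-6.5)| + |-7.5−7.5| = 4.5 + 15 = 19.5
d(P, Sensor 5) = |-2−11| + |-7.5−(-11)| = 13 + 3.5 = 16.5
Sorted ascending: Sensor 2, Sensor 5, Sensor 1, Sensor 3, … — the third-nearest is Sensor 1.

Sensor 1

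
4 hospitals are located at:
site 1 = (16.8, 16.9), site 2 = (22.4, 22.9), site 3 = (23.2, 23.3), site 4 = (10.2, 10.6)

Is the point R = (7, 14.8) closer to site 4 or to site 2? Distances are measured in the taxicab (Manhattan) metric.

d(R, site 4) = |7−10.2| + |14.8−10.6| = 3.2 + 4.2 = 7.4
d(R, site 2) = |7−22.4| + |14.8−22.9| = 15.4 + 8.1 = 23.5
7.4 < 23.5, so site 4 is closer.

site 4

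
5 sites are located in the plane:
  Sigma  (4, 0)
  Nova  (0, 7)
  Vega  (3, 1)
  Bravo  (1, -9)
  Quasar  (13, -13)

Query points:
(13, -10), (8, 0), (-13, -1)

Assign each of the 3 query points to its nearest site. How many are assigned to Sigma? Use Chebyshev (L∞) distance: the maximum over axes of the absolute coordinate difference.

(13, -10) — d to each: Sigma:10, Nova:17, Vega:11, Bravo:12, Quasar:3 → nearest is Quasar
(8, 0) — d to each: Sigma:4, Nova:8, Vega:5, Bravo:9, Quasar:13 → nearest is Sigma
(-13, -1) — d to each: Sigma:17, Nova:13, Vega:16, Bravo:14, Quasar:26 → nearest is Nova
1 of the 3 points has Sigma as nearest.

1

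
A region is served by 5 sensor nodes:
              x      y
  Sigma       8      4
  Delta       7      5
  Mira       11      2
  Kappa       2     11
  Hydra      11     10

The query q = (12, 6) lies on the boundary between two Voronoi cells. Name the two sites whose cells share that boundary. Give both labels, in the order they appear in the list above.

Mira and Hydra

Squared distances from q to each site:
d²(q, Sigma) = (12−8)² + (6−4)² = 16 + 4 = 20
d²(q, Delta) = (12−7)² + (6−5)² = 25 + 1 = 26
d²(q, Mira) = (12−11)² + (6−2)² = 1 + 16 = 17
d²(q, Kappa) = (12−2)² + (6−11)² = 100 + 25 = 125
d²(q, Hydra) = (12−11)² + (6−10)² = 1 + 16 = 17
q is equidistant from Mira and Hydra (both at squared distance 17), and every other site is strictly farther — so q lies on the Mira–Hydra Voronoi edge.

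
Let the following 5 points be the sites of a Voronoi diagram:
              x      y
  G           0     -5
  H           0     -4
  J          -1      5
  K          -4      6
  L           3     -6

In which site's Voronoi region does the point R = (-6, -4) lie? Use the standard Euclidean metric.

Squared Euclidean distances:
|RG|² = (-6−0)² + (-4−(-5))² = 36 + 1 = 37
|RH|² = (-6−0)² + (-4−(-4))² = 36 + 0 = 36
|RJ|² = (-6−(-1))² + (-4−5)² = 25 + 81 = 106
|RK|² = (-6−(-4))² + (-4−6)² = 4 + 100 = 104
|RL|² = (-6−3)² + (-4−(-6))² = 81 + 4 = 85
H is nearest.

H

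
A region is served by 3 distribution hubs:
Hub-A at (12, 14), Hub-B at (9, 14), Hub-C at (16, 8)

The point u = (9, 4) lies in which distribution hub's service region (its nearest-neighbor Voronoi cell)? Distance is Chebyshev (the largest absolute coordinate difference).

Hub-C

d(u, Hub-A) = max(3, 10) = 10
d(u, Hub-B) = max(0, 10) = 10
d(u, Hub-C) = max(7, 4) = 7
The smallest is to Hub-C, so u lies in the Voronoi region of Hub-C.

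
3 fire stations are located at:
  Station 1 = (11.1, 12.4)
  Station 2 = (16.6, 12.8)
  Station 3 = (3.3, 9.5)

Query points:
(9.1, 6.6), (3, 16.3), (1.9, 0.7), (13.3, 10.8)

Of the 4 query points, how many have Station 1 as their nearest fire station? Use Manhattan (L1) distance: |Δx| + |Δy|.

2

(9.1, 6.6) — d to each: Station 1:7.8, Station 2:13.7, Station 3:8.7 → nearest is Station 1
(3, 16.3) — d to each: Station 1:12, Station 2:17.1, Station 3:7.1 → nearest is Station 3
(1.9, 0.7) — d to each: Station 1:20.9, Station 2:26.8, Station 3:10.2 → nearest is Station 3
(13.3, 10.8) — d to each: Station 1:3.8, Station 2:5.3, Station 3:11.3 → nearest is Station 1
2 of the 4 points have Station 1 as nearest.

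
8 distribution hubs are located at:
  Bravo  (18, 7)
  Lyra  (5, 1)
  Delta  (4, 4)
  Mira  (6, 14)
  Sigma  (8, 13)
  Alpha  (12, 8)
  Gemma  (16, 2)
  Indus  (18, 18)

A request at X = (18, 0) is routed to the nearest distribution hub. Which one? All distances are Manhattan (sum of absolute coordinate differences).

Gemma

d(X, Bravo) = 0 + 7 = 7
d(X, Lyra) = 13 + 1 = 14
d(X, Delta) = 14 + 4 = 18
d(X, Mira) = 12 + 14 = 26
d(X, Sigma) = 10 + 13 = 23
d(X, Alpha) = 6 + 8 = 14
d(X, Gemma) = 2 + 2 = 4
d(X, Indus) = 0 + 18 = 18
Gemma is nearest.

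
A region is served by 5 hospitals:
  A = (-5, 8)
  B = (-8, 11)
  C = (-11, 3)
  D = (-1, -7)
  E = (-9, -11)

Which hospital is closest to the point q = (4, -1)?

Since √ is increasing, it suffices to compare squared distances:
|qA|² = (4−(-5))² + (-1−8)² = 81 + 81 = 162
|qB|² = (4−(-8))² + (-1−11)² = 144 + 144 = 288
|qC|² = (4−(-11))² + (-1−3)² = 225 + 16 = 241
|qD|² = (4−(-1))² + (-1−(-7))² = 25 + 36 = 61
|qE|² = (4−(-9))² + (-1−(-11))² = 169 + 100 = 269
Minimum is at D.

D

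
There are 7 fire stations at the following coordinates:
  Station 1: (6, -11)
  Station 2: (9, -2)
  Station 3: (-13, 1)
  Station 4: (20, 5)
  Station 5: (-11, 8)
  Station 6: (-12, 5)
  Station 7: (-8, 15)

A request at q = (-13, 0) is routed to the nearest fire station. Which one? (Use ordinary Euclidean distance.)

Station 3

Since √ is increasing, it suffices to compare squared distances:
d²(q, Station 1) = (-13−6)² + (0−(-11))² = 361 + 121 = 482
d²(q, Station 2) = (-13−9)² + (0−(-2))² = 484 + 4 = 488
d²(q, Station 3) = (-13−(-13))² + (0−1)² = 0 + 1 = 1
d²(q, Station 4) = (-13−20)² + (0−5)² = 1089 + 25 = 1114
d²(q, Station 5) = (-13−(-11))² + (0−8)² = 4 + 64 = 68
d²(q, Station 6) = (-13−(-12))² + (0−5)² = 1 + 25 = 26
d²(q, Station 7) = (-13−(-8))² + (0−15)² = 25 + 225 = 250
Station 3 is nearest.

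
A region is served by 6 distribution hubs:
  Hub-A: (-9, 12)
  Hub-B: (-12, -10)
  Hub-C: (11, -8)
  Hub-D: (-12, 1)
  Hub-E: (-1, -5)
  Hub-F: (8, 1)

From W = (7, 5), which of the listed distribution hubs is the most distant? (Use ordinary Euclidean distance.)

Squared Euclidean distances:
d²(W, Hub-A) = (7−(-9))² + (5−12)² = 256 + 49 = 305
d²(W, Hub-B) = (7−(-12))² + (5−(-10))² = 361 + 225 = 586
d²(W, Hub-C) = (7−11)² + (5−(-8))² = 16 + 169 = 185
d²(W, Hub-D) = (7−(-12))² + (5−1)² = 361 + 16 = 377
d²(W, Hub-E) = (7−(-1))² + (5−(-5))² = 64 + 100 = 164
d²(W, Hub-F) = (7−8)² + (5−1)² = 1 + 16 = 17
The largest is to Hub-B.

Hub-B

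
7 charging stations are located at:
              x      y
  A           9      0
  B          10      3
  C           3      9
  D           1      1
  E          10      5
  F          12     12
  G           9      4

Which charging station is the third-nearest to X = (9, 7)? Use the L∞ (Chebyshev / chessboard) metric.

B

d(X,A) = max(0, 7) = 7
d(X,B) = max(1, 4) = 4
d(X,C) = max(6, 2) = 6
d(X,D) = max(8, 6) = 8
d(X,E) = max(1, 2) = 2
d(X,F) = max(3, 5) = 5
d(X,G) = max(0, 3) = 3
Sorted ascending: E, G, B, F, … — the third-nearest is B.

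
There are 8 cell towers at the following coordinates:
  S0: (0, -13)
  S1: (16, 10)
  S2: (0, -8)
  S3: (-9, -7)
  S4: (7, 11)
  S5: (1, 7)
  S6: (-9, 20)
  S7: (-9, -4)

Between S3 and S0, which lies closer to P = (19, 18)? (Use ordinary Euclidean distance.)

S0

Compare squared distances:
|PS3|² = (19−(-9))² + (18−(-7))² = 784 + 625 = 1409
|PS0|² = (19−0)² + (18−(-13))² = 361 + 961 = 1322
1409 > 1322, so S0 is closer.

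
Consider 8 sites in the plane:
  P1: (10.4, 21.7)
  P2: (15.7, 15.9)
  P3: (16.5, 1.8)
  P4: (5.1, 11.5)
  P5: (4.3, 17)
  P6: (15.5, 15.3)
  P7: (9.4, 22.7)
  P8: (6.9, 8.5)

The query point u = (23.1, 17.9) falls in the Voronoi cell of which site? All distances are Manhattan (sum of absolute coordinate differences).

P2

d(u,P1) = 12.7 + 3.8 = 16.5
d(u,P2) = 7.4 + 2 = 9.4
d(u,P3) = 6.6 + 16.1 = 22.7
d(u,P4) = 18 + 6.4 = 24.4
d(u,P5) = 18.8 + 0.9 = 19.7
d(u,P6) = 7.6 + 2.6 = 10.2
d(u,P7) = 13.7 + 4.8 = 18.5
d(u,P8) = 16.2 + 9.4 = 25.6
The smallest is to P2, so u lies in the Voronoi region of P2.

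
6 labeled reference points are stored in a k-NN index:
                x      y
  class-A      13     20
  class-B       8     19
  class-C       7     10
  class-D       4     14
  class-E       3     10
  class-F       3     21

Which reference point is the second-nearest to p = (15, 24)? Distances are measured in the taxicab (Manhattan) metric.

d(p, class-A) = 2 + 4 = 6
d(p, class-B) = 7 + 5 = 12
d(p, class-C) = 8 + 14 = 22
d(p, class-D) = 11 + 10 = 21
d(p, class-E) = 12 + 14 = 26
d(p, class-F) = 12 + 3 = 15
Sorted ascending: class-A, class-B, class-F, … — the second-nearest is class-B.

class-B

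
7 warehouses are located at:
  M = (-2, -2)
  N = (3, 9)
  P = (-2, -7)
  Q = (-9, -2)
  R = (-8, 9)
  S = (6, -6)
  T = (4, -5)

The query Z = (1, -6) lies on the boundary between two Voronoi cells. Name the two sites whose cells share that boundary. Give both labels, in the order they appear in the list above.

Squared distances from Z to each site:
|ZM|² = (1−(-2))² + (-6−(-2))² = 9 + 16 = 25
|ZN|² = (1−3)² + (-6−9)² = 4 + 225 = 229
|ZP|² = (1−(-2))² + (-6−(-7))² = 9 + 1 = 10
|ZQ|² = (1−(-9))² + (-6−(-2))² = 100 + 16 = 116
|ZR|² = (1−(-8))² + (-6−9)² = 81 + 225 = 306
|ZS|² = (1−6)² + (-6−(-6))² = 25 + 0 = 25
|ZT|² = (1−4)² + (-6−(-5))² = 9 + 1 = 10
Z is equidistant from P and T (both at squared distance 10), and every other site is strictly farther — so Z lies on the P–T Voronoi edge.

P and T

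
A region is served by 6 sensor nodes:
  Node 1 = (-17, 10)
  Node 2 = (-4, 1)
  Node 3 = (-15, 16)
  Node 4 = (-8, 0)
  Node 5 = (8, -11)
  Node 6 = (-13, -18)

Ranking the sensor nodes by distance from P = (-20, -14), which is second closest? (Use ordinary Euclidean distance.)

Node 4

Compare squared distances (the ordering matches that of the actual distances):
d²(P, Node 1) = (-20−(-17))² + (-14−10)² = 9 + 576 = 585
d²(P, Node 2) = (-20−(-4))² + (-14−1)² = 256 + 225 = 481
d²(P, Node 3) = (-20−(-15))² + (-14−16)² = 25 + 900 = 925
d²(P, Node 4) = (-20−(-8))² + (-14−0)² = 144 + 196 = 340
d²(P, Node 5) = (-20−8)² + (-14−(-11))² = 784 + 9 = 793
d²(P, Node 6) = (-20−(-13))² + (-14−(-18))² = 49 + 16 = 65
Sorted ascending: Node 6, Node 4, Node 2, … — the second-nearest is Node 4.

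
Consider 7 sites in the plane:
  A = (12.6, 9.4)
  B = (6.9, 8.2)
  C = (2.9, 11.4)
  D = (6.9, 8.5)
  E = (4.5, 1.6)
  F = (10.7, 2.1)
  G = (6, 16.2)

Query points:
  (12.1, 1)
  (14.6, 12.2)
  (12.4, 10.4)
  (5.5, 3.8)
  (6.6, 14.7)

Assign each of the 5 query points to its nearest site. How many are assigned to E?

(12.1, 1) — d² to each: A:70.81, B:78.88, C:192.8, D:83.29, E:58.12, F:3.17, G:268.25 → nearest is F
(14.6, 12.2) — d² to each: A:11.84, B:75.29, C:137.53, D:72.98, E:214.37, F:117.22, G:89.96 → nearest is A
(12.4, 10.4) — d² to each: A:1.04, B:35.09, C:91.25, D:33.86, E:139.85, F:71.78, G:74.6 → nearest is A
(5.5, 3.8) — d² to each: A:81.77, B:21.32, C:64.52, D:24.05, E:5.84, F:29.93, G:154.01 → nearest is E
(6.6, 14.7) — d² to each: A:64.09, B:42.34, C:24.58, D:38.53, E:176.02, F:175.57, G:2.61 → nearest is G
1 of the 5 points has E as nearest.

1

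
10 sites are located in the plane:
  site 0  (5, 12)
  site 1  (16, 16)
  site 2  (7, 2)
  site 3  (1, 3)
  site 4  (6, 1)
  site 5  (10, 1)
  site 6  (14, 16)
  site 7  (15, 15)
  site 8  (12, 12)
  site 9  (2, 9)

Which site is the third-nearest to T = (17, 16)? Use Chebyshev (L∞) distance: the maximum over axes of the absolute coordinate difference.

site 6

d(T, site 0) = max(12, 4) = 12
d(T, site 1) = max(1, 0) = 1
d(T, site 2) = max(10, 14) = 14
d(T, site 3) = max(16, 13) = 16
d(T, site 4) = max(11, 15) = 15
d(T, site 5) = max(7, 15) = 15
d(T, site 6) = max(3, 0) = 3
d(T, site 7) = max(2, 1) = 2
d(T, site 8) = max(5, 4) = 5
d(T, site 9) = max(15, 7) = 15
Sorted ascending: site 1, site 7, site 6, site 8, … — the third-nearest is site 6.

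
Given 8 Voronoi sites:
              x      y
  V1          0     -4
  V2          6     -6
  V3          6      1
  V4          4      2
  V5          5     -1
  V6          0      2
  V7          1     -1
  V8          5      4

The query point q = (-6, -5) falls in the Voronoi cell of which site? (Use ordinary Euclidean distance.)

V1

Compare squared distances (the ordering matches that of the actual distances):
|qV1|² = (-6−0)² + (-5−(-4))² = 36 + 1 = 37
|qV2|² = (-6−6)² + (-5−(-6))² = 144 + 1 = 145
|qV3|² = (-6−6)² + (-5−1)² = 144 + 36 = 180
|qV4|² = (-6−4)² + (-5−2)² = 100 + 49 = 149
|qV5|² = (-6−5)² + (-5−(-1))² = 121 + 16 = 137
|qV6|² = (-6−0)² + (-5−2)² = 36 + 49 = 85
|qV7|² = (-6−1)² + (-5−(-1))² = 49 + 16 = 65
|qV8|² = (-6−5)² + (-5−4)² = 121 + 81 = 202
V1 is nearest.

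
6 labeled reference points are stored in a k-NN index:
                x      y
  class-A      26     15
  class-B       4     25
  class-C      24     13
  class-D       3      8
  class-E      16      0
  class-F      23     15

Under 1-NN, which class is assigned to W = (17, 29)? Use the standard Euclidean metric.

Since √ is increasing, it suffices to compare squared distances:
d²(W, class-A) = (17−26)² + (29−15)² = 81 + 196 = 277
d²(W, class-B) = (17−4)² + (29−25)² = 169 + 16 = 185
d²(W, class-C) = (17−24)² + (29−13)² = 49 + 256 = 305
d²(W, class-D) = (17−3)² + (29−8)² = 196 + 441 = 637
d²(W, class-E) = (17−16)² + (29−0)² = 1 + 841 = 842
d²(W, class-F) = (17−23)² + (29−15)² = 36 + 196 = 232
Minimum is at class-B.

class-B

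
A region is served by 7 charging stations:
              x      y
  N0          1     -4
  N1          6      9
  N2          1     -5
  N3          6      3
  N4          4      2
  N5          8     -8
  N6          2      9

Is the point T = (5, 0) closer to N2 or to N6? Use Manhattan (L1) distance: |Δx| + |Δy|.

d(T,N2) = |5−1| + |0−(-5)| = 4 + 5 = 9
d(T,N6) = |5−2| + |0−9| = 3 + 9 = 12
9 < 12, so N2 is closer.

N2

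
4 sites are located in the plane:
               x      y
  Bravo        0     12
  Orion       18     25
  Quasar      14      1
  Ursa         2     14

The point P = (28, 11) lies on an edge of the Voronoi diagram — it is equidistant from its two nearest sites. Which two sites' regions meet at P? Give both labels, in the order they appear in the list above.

Squared distances from P to each site:
d²(P, Bravo) = (28−0)² + (11−12)² = 784 + 1 = 785
d²(P, Orion) = (28−18)² + (11−25)² = 100 + 196 = 296
d²(P, Quasar) = (28−14)² + (11−1)² = 196 + 100 = 296
d²(P, Ursa) = (28−2)² + (11−14)² = 676 + 9 = 685
P is equidistant from Orion and Quasar (both at squared distance 296), and every other site is strictly farther — so P lies on the Orion–Quasar Voronoi edge.

Orion and Quasar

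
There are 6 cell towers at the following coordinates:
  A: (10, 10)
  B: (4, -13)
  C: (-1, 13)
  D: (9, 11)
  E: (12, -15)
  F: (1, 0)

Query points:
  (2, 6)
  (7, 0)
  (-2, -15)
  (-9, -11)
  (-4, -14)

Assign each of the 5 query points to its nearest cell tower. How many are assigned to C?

0

(2, 6) — d² to each: A:80, B:365, C:58, D:74, E:541, F:37 → nearest is F
(7, 0) — d² to each: A:109, B:178, C:233, D:125, E:250, F:36 → nearest is F
(-2, -15) — d² to each: A:769, B:40, C:785, D:797, E:196, F:234 → nearest is B
(-9, -11) — d² to each: A:802, B:173, C:640, D:808, E:457, F:221 → nearest is B
(-4, -14) — d² to each: A:772, B:65, C:738, D:794, E:257, F:221 → nearest is B
0 of the 5 points have C as nearest.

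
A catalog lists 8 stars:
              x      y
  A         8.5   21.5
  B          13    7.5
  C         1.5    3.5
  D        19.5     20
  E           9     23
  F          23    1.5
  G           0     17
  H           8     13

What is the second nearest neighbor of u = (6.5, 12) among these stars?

B

Squared Euclidean distances:
|uA|² = (6.5−8.5)² + (12−21.5)² = 4 + 90.25 = 94.25
|uB|² = (6.5−13)² + (12−7.5)² = 42.25 + 20.25 = 62.5
|uC|² = (6.5−1.5)² + (12−3.5)² = 25 + 72.25 = 97.25
|uD|² = (6.5−19.5)² + (12−20)² = 169 + 64 = 233
|uE|² = (6.5−9)² + (12−23)² = 6.25 + 121 = 127.25
|uF|² = (6.5−23)² + (12−1.5)² = 272.25 + 110.25 = 382.5
|uG|² = (6.5−0)² + (12−17)² = 42.25 + 25 = 67.25
|uH|² = (6.5−8)² + (12−13)² = 2.25 + 1 = 3.25
Sorted ascending: H, B, G, … — the second-nearest is B.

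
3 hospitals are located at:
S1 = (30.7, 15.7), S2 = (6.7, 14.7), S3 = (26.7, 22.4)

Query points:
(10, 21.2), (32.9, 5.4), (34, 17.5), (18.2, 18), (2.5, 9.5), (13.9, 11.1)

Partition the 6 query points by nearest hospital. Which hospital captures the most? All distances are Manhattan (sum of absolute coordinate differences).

(10, 21.2) — d to each: S1:26.2, S2:9.8, S3:17.9 → nearest is S2
(32.9, 5.4) — d to each: S1:12.5, S2:35.5, S3:23.2 → nearest is S1
(34, 17.5) — d to each: S1:5.1, S2:30.1, S3:12.2 → nearest is S1
(18.2, 18) — d to each: S1:14.8, S2:14.8, S3:12.9 → nearest is S3
(2.5, 9.5) — d to each: S1:34.4, S2:9.4, S3:37.1 → nearest is S2
(13.9, 11.1) — d to each: S1:21.4, S2:10.8, S3:24.1 → nearest is S2
Tally — S1:2, S2:3, S3:1. S2 captures the most (3).

S2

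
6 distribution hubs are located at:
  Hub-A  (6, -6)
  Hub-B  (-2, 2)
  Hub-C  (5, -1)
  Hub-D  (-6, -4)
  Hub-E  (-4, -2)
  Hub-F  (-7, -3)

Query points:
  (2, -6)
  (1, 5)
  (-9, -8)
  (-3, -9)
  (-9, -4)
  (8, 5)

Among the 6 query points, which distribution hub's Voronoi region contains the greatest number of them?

Hub-D

(2, -6) — d² to each: Hub-A:16, Hub-B:80, Hub-C:34, Hub-D:68, Hub-E:52, Hub-F:90 → nearest is Hub-A
(1, 5) — d² to each: Hub-A:146, Hub-B:18, Hub-C:52, Hub-D:130, Hub-E:74, Hub-F:128 → nearest is Hub-B
(-9, -8) — d² to each: Hub-A:229, Hub-B:149, Hub-C:245, Hub-D:25, Hub-E:61, Hub-F:29 → nearest is Hub-D
(-3, -9) — d² to each: Hub-A:90, Hub-B:122, Hub-C:128, Hub-D:34, Hub-E:50, Hub-F:52 → nearest is Hub-D
(-9, -4) — d² to each: Hub-A:229, Hub-B:85, Hub-C:205, Hub-D:9, Hub-E:29, Hub-F:5 → nearest is Hub-F
(8, 5) — d² to each: Hub-A:125, Hub-B:109, Hub-C:45, Hub-D:277, Hub-E:193, Hub-F:289 → nearest is Hub-C
Tally — Hub-A:1, Hub-B:1, Hub-C:1, Hub-D:2, Hub-F:1. Hub-D captures the most (2).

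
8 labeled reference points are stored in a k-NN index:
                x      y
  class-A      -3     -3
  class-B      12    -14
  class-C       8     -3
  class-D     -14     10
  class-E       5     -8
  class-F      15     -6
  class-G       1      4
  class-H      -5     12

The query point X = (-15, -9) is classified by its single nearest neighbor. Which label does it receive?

class-A

Squared Euclidean distances:
d²(X, class-A) = 144 + 36 = 180
d²(X, class-B) = 729 + 25 = 754
d²(X, class-C) = 529 + 36 = 565
d²(X, class-D) = 1 + 361 = 362
d²(X, class-E) = 400 + 1 = 401
d²(X, class-F) = 900 + 9 = 909
d²(X, class-G) = 256 + 169 = 425
d²(X, class-H) = 100 + 441 = 541
class-A is nearest.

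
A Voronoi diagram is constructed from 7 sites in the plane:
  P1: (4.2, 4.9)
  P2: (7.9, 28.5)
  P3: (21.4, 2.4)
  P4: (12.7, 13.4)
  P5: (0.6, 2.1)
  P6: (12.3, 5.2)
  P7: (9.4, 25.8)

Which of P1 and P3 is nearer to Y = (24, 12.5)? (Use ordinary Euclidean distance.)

P3

Compare squared distances:
|YP1|² = (24−4.2)² + (12.5−4.9)² = 392.04 + 57.76 = 449.8
|YP3|² = (24−21.4)² + (12.5−2.4)² = 6.76 + 102.01 = 108.77
449.8 > 108.77, so P3 is closer.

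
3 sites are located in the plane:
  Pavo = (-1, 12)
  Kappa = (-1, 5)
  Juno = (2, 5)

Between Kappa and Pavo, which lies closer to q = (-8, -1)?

Compare squared distances:
d²(q, Kappa) = (-8−(-1))² + (-1−5)² = 49 + 36 = 85
d²(q, Pavo) = (-8−(-1))² + (-1−12)² = 49 + 169 = 218
85 < 218, so Kappa is closer.

Kappa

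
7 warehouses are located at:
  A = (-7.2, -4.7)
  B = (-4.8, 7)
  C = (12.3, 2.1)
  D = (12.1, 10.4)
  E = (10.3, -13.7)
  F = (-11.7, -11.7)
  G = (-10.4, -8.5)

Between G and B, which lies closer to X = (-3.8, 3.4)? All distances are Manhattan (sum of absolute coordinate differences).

B

d(X,G) = |-3.8−(-10.4)| + |3.4−(-8.5)| = 6.6 + 11.9 = 18.5
d(X,B) = |-3.8−(-4.8)| + |3.4−7| = 1 + 3.6 = 4.6
18.5 > 4.6, so B is closer.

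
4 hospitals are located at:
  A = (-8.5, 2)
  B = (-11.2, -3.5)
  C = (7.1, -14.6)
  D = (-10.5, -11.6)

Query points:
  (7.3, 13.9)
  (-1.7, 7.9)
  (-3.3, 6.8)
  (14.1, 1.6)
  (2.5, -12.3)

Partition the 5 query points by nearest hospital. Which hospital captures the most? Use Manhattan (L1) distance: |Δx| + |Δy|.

A

(7.3, 13.9) — d to each: A:27.7, B:35.9, C:28.7, D:43.3 → nearest is A
(-1.7, 7.9) — d to each: A:12.7, B:20.9, C:31.3, D:28.3 → nearest is A
(-3.3, 6.8) — d to each: A:10, B:18.2, C:31.8, D:25.6 → nearest is A
(14.1, 1.6) — d to each: A:23, B:30.4, C:23.2, D:37.8 → nearest is A
(2.5, -12.3) — d to each: A:25.3, B:22.5, C:6.9, D:13.7 → nearest is C
Tally — A:4, C:1. A captures the most (4).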